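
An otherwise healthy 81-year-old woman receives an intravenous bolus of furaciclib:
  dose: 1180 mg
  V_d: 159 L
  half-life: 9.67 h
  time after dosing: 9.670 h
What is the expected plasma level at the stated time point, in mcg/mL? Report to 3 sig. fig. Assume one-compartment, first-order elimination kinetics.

C₀ = Dose / Vd = 1180 / 159 = 7.421 mg/L
k = ln2 / t½ = 0.693147 / 9.67 = 0.07168 h⁻¹
t / t½ = 9.670 / 9.67 = 1 half-lives
C = C₀ × (1/2)^1 = 7.421 × 0.5000 = 3.711 mg/L
(3.711 mg/L = 3.711 mcg/mL)

3.71 mcg/mL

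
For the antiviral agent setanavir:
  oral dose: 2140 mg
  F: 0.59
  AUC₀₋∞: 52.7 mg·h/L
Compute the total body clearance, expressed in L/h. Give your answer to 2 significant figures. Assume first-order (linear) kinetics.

24 L/h

CL = F·Dose / AUC = 0.59 × 2140 / 52.7 = 23.96 L/h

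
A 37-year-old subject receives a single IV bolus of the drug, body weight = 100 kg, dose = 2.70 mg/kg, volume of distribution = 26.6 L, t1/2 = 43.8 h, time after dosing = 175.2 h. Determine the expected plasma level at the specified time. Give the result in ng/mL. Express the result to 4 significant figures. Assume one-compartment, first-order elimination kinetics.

Total dose = 2.70 × 100 = 270.0 mg
C₀ = Dose / Vd = 270.0 / 26.6 = 10.15 mg/L
k = ln2 / t½ = 0.693147 / 43.8 = 0.01583 h⁻¹
t / t½ = 175.2 / 43.8 = 4 half-lives
C = C₀ × (1/2)^4 = 10.15 × 0.06250 = 0.6344 mg/L
Convert: 0.6344 mg/L × 1000 = 634.4 ng/mL

634.4 ng/mL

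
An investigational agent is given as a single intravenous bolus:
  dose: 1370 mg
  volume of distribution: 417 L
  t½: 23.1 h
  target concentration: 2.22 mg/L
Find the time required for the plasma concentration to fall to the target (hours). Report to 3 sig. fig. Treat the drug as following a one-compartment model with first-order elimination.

C₀ = Dose / Vd = 1370 / 417 = 3.285 mg/L
k = ln2 / t½ = 0.693147 / 23.1 = 0.03001 h⁻¹
t = ln(C₀ / C) / k = ln(3.285 / 2.22) / 0.03001
  = ln(1.480) / 0.03001 = 0.3920 / 0.03001 = 13.06 h

13.1 h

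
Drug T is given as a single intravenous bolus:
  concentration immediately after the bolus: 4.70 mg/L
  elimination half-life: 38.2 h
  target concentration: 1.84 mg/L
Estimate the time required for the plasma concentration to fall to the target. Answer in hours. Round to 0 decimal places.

52 h

k = ln2 / t½ = 0.693147 / 38.2 = 0.01815 h⁻¹
t = ln(C₀ / C) / k = ln(4.700 / 1.84) / 0.01815
  = ln(2.554) / 0.01815 = 0.9377 / 0.01815 = 51.66 h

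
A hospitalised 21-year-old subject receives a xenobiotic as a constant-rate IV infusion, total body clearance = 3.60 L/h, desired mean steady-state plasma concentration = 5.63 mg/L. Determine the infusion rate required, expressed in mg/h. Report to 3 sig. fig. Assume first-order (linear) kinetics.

At steady state, infusion rate R₀ = Css × CL = 5.63 × 3.600 = 20.27 mg/h

20.3 mg/h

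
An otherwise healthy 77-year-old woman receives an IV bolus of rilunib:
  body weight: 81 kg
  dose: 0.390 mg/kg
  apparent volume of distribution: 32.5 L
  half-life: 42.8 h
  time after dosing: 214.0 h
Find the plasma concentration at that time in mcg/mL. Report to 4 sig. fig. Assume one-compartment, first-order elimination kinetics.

0.03038 mcg/mL

Total dose = 0.390 × 81 = 31.59 mg
C₀ = Dose / Vd = 31.59 / 32.5 = 0.9720 mg/L
k = ln2 / t½ = 0.693147 / 42.8 = 0.01620 h⁻¹
t / t½ = 214.0 / 42.8 = 5 half-lives
C = C₀ × (1/2)^5 = 0.9720 × 0.03125 = 0.03038 mg/L
(0.03038 mg/L = 0.03038 mcg/mL)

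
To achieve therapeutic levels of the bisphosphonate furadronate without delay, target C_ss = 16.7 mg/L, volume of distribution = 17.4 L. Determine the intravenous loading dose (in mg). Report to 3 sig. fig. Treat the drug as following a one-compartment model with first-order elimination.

291 mg

LD = Css × Vd = 16.7 × 17.4 = 290.6 mg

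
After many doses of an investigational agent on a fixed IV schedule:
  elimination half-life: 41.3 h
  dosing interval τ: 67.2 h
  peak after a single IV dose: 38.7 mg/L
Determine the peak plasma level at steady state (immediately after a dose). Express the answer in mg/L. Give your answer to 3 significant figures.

57.2 mg/L

k = ln2 / t½ = 0.693147 / 41.3 = 0.01678 h⁻¹
e^(−kτ) = e^(−0.01678 × 67.2) = 0.3238
Accumulation ratio R = 1 / (1 − e^(−kτ)) = 1 / (1 − 0.3238) = 1.479
Steady-state peak = C₀ × R = 38.7 × 1.479 = 57.24 mg/L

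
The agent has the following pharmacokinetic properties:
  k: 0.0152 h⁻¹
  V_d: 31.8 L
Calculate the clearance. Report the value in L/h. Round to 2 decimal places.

0.48 L/h

CL = k × Vd = 0.0152 × 31.8 = 0.4834 L/h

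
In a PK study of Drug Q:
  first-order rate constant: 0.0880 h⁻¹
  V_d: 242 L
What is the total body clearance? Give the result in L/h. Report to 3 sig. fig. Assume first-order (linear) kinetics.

CL = k × Vd = 0.0880 × 242 = 21.30 L/h

21.3 L/h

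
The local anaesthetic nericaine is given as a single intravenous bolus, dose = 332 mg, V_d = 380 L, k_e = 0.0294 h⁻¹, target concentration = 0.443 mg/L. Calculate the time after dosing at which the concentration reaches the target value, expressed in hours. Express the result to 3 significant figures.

23.1 h

C₀ = Dose / Vd = 332.0 / 380 = 0.8737 mg/L
t = ln(C₀ / C) / k = ln(0.8737 / 0.443) / 0.02940
  = ln(1.972) / 0.02940 = 0.6790 / 0.02940 = 23.10 h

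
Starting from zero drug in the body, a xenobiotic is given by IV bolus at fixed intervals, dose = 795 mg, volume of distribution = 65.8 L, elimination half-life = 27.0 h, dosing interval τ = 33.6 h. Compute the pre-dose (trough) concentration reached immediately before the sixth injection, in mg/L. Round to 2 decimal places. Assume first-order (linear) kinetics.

C₀ per dose = Dose / Vd = 795 / 65.8 = 12.08 mg/L
k = ln2 / t½ = 0.693147 / 27.0 = 0.02567 h⁻¹
Fraction remaining after one interval: r = e^(−kτ) = e^(−0.02567 × 33.6) = 0.4221
Before dose 6, 5 doses have been given (aged 1τ, 2τ, 3τ, 4τ, 5τ).
C_trough = C₀ × (r + r² + … + r^5) = C₀ × r(1−r^5)/(1−r)
        = 12.08 × 0.4221 × (1 − 0.01340) / (1 − 0.4221) = 8.705 mg/L

8.71 mg/L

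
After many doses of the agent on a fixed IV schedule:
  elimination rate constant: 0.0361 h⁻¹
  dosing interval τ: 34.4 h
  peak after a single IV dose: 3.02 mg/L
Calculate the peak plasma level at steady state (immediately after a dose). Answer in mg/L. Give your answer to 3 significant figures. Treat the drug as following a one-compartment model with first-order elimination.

4.25 mg/L

e^(−kτ) = e^(−0.03610 × 34.4) = 0.2889
Accumulation ratio R = 1 / (1 − e^(−kτ)) = 1 / (1 − 0.2889) = 1.406
Steady-state peak = C₀ × R = 3.02 × 1.406 = 4.246 mg/L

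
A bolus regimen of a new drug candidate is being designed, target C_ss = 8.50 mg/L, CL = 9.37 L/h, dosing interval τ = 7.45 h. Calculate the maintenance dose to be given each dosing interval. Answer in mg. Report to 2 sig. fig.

At steady state, Dose/τ = Css × CL.
Dose = Css × CL × τ = 8.50 × 9.370 × 7.45 = 593.4 mg

590 mg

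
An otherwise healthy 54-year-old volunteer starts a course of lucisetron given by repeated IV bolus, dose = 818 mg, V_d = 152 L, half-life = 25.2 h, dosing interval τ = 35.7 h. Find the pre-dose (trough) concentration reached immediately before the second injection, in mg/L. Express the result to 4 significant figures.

C₀ per dose = Dose / Vd = 818 / 152 = 5.382 mg/L
k = ln2 / t½ = 0.693147 / 25.2 = 0.02751 h⁻¹
Fraction remaining after one interval: r = e^(−kτ) = e^(−0.02751 × 35.7) = 0.3745
Before dose 2, 1 dose has been given (aged 1τ).
C_trough = C₀ × r = 5.382 × 0.3745 = 2.016 mg/L

2.016 mg/L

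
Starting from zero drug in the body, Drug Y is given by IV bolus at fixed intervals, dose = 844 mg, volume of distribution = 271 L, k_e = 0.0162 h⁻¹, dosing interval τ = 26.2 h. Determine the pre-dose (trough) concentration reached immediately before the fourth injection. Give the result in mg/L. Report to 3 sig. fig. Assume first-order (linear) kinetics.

4.24 mg/L

C₀ per dose = Dose / Vd = 844 / 271 = 3.114 mg/L
Fraction remaining after one interval: r = e^(−kτ) = e^(−0.01620 × 26.2) = 0.6541
Before dose 4, 3 doses have been given (aged 1τ, 2τ, 3τ).
C_trough = C₀ × (r + r² + … + r^3) = C₀ × r(1−r^3)/(1−r)
        = 3.114 × 0.6541 × (1 − 0.2799) / (1 − 0.6541) = 4.240 mg/L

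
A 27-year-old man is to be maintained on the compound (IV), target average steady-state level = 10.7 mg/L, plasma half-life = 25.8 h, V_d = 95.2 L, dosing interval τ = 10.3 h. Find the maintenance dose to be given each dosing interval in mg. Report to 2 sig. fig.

280 mg

k = ln2 / t½ = 0.693147 / 25.8 = 0.02687 h⁻¹
CL = k × Vd = 0.02687 × 95.2 = 2.558 L/h
At steady state, Dose/τ = Css × CL.
Dose = Css × CL × τ = 10.7 × 2.558 × 10.3 = 281.9 mg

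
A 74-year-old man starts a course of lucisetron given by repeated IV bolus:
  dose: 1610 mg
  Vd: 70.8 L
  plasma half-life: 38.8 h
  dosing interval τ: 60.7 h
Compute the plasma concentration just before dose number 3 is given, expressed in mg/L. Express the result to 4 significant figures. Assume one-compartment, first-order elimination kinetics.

C₀ per dose = Dose / Vd = 1610 / 70.8 = 22.74 mg/L
k = ln2 / t½ = 0.693147 / 38.8 = 0.01786 h⁻¹
Fraction remaining after one interval: r = e^(−kτ) = e^(−0.01786 × 60.7) = 0.3382
Before dose 3, 2 doses have been given (aged 1τ, 2τ).
C_trough = C₀ × (r + r²) = 22.74 × (0.3382 + 0.1144) = 10.29 mg/L

10.29 mg/L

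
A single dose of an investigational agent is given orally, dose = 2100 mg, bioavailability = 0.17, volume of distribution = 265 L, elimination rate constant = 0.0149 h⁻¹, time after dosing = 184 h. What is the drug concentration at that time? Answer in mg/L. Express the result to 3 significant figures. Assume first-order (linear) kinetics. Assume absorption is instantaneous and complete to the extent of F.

0.0868 mg/L

Amount reaching circulation = F × Dose = 0.17 × 2100 = 357.0 mg
C₀ = F·Dose / Vd = 357.0 / 265 = 1.347 mg/L
C = C₀ · e^(−k·t) = 1.347 × e^(−0.01490 × 184)
  = 1.347 × 0.06447 = 0.08684 mg/L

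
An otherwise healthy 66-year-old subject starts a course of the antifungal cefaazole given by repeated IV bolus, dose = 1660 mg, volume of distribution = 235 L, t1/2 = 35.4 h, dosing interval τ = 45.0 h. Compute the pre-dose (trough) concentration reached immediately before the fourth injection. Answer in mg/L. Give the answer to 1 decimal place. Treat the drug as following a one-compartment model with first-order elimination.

4.6 mg/L

C₀ per dose = Dose / Vd = 1660 / 235 = 7.064 mg/L
k = ln2 / t½ = 0.693147 / 35.4 = 0.01958 h⁻¹
Fraction remaining after one interval: r = e^(−kτ) = e^(−0.01958 × 45.0) = 0.4143
Before dose 4, 3 doses have been given (aged 1τ, 2τ, 3τ).
C_trough = C₀ × (r + r² + … + r^3) = C₀ × r(1−r^3)/(1−r)
        = 7.064 × 0.4143 × (1 − 0.07111) / (1 − 0.4143) = 4.641 mg/L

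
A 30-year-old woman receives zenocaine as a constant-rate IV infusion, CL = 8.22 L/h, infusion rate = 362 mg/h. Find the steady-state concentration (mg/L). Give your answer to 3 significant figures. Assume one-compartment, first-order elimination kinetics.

At steady state Css = R₀ / CL = 362 / 8.220 = 44.04 mg/L

44.0 mg/L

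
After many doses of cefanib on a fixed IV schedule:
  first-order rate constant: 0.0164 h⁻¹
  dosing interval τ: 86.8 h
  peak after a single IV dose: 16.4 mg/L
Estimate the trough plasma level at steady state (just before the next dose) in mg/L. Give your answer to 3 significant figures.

5.20 mg/L

e^(−kτ) = e^(−0.01640 × 86.8) = 0.2409
Accumulation ratio R = 1 / (1 − e^(−kτ)) = 1 / (1 − 0.2409) = 1.317
Steady-state trough = C₀ × R × e^(−kτ) = 16.4 × 1.317 × 0.2409 = 5.203 mg/L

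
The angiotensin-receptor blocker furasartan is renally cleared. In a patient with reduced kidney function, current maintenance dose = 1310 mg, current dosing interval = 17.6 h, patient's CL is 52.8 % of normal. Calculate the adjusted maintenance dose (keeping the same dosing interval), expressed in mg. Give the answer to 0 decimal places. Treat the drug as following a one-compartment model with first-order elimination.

To keep the same average steady-state level, dosing rate must scale with clearance.
CL ratio = 52.8 / 100 = 0.5280
New dose (same interval) = 1310 × 0.5280 = 691.7 mg

692 mg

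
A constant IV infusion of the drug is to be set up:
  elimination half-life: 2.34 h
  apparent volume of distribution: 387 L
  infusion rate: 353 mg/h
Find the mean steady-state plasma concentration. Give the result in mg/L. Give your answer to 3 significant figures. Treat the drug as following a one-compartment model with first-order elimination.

k = ln2 / t½ = 0.693147 / 2.34 = 0.2962 h⁻¹
CL = k × Vd = 0.2962 × 387 = 114.6 L/h
At steady state Css = R₀ / CL = 353 / 114.6 = 3.080 mg/L

3.08 mg/L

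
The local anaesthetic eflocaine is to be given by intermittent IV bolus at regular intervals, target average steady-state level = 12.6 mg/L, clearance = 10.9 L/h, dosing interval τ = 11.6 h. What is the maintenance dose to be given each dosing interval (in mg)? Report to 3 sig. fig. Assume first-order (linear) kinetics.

At steady state, Dose/τ = Css × CL.
Dose = Css × CL × τ = 12.6 × 10.90 × 11.6 = 1593 mg

1590 mg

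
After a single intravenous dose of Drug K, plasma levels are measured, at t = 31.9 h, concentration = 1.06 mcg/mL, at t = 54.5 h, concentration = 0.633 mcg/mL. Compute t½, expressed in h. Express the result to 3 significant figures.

k = ln(C₁/C₂) / (t₂ − t₁) = ln(1.06/0.633) / (54.5 − 31.9)
  = 0.5156 / 22.60 = 0.02281 h⁻¹
t½ = ln2 / k = 0.693147 / 0.02281 = 30.39 h

30.4 h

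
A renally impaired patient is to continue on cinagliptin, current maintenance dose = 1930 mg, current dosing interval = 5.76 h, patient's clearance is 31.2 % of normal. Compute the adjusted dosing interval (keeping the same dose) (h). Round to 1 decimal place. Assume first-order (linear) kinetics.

18.5 h

To keep the same average steady-state level, dosing rate must scale with clearance.
CL ratio = 31.2 / 100 = 0.3120
New interval (same dose) = 5.76 / 0.3120 = 18.46 h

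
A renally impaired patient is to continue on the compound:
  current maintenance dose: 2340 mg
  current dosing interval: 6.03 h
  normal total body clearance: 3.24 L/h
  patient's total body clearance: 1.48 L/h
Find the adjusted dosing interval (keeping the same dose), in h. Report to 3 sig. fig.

13.2 h

To keep the same average steady-state level, dosing rate must scale with clearance.
CL ratio = 1.48 / 3.24 = 0.4568
New interval (same dose) = 6.03 / 0.4568 = 13.20 h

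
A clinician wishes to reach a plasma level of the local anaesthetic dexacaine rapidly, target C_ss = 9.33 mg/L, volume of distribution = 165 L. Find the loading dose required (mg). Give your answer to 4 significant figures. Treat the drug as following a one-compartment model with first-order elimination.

LD = Css × Vd = 9.33 × 165 = 1539 mg

1539 mg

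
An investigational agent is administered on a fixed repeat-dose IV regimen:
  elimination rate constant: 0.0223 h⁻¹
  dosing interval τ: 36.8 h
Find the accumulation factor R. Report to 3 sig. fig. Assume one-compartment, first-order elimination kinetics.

e^(−kτ) = e^(−0.02230 × 36.8) = 0.4401
Accumulation ratio R = 1 / (1 − e^(−kτ)) = 1 / (1 − 0.4401) = 1.786

1.79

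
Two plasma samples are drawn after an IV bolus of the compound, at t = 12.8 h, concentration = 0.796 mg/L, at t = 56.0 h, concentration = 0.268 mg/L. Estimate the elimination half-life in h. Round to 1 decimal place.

k = ln(C₁/C₂) / (t₂ − t₁) = ln(0.796/0.268) / (56.0 − 12.8)
  = 1.089 / 43.20 = 0.02521 h⁻¹
t½ = ln2 / k = 0.693147 / 0.02521 = 27.49 h

27.5 h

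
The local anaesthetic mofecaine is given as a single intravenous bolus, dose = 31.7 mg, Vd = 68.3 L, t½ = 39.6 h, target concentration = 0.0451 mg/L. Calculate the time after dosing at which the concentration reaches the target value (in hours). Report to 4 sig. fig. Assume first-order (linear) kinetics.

C₀ = Dose / Vd = 31.70 / 68.3 = 0.4641 mg/L
k = ln2 / t½ = 0.693147 / 39.6 = 0.01750 h⁻¹
t = ln(C₀ / C) / k = ln(0.4641 / 0.0451) / 0.01750
  = ln(10.29) / 0.01750 = 2.331 / 0.01750 = 133.2 h

133.2 h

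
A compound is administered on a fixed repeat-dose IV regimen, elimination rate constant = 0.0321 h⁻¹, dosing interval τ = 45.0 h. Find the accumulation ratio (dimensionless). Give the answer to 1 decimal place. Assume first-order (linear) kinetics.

e^(−kτ) = e^(−0.03210 × 45.0) = 0.2359
Accumulation ratio R = 1 / (1 − e^(−kτ)) = 1 / (1 − 0.2359) = 1.309

1.3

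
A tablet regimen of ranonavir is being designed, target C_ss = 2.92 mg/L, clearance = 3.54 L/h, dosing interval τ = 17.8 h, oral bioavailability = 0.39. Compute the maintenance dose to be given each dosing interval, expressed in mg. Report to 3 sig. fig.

At steady state, F × (Dose/τ) = Css × CL.
Dose = Css × CL × τ / F = 2.92 × 3.540 × 17.8 / 0.39 = 471.8 mg

472 mg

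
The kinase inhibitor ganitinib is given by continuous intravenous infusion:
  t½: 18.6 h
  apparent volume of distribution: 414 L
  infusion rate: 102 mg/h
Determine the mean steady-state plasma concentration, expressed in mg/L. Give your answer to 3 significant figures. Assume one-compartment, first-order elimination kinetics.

6.61 mg/L

k = ln2 / t½ = 0.693147 / 18.6 = 0.03727 h⁻¹
CL = k × Vd = 0.03727 × 414 = 15.43 L/h
At steady state Css = R₀ / CL = 102 / 15.43 = 6.610 mg/L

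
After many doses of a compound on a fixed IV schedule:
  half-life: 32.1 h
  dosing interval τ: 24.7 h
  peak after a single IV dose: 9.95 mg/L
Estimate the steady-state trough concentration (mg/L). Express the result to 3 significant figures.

14.1 mg/L

k = ln2 / t½ = 0.693147 / 32.1 = 0.02159 h⁻¹
e^(−kτ) = e^(−0.02159 × 24.7) = 0.5867
Accumulation ratio R = 1 / (1 − e^(−kτ)) = 1 / (1 − 0.5867) = 2.420
Steady-state trough = C₀ × R × e^(−kτ) = 9.95 × 2.420 × 0.5867 = 14.13 mg/L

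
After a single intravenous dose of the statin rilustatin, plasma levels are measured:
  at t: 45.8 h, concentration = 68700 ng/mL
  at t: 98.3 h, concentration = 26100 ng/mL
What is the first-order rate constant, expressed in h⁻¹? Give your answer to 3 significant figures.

0.0184 h⁻¹

k = ln(C₁/C₂) / (t₂ − t₁) = ln(68700/26100) / (98.3 − 45.8)
  = 0.9678 / 52.50 = 0.01843 h⁻¹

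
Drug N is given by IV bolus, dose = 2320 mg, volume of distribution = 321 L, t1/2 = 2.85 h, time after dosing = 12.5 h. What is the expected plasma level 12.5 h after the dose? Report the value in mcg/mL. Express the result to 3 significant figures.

0.346 mcg/mL

C₀ = Dose / Vd = 2320 / 321 = 7.227 mg/L
k = ln2 / t½ = 0.693147 / 2.85 = 0.2432 h⁻¹
C = C₀ · e^(−k·t) = 7.227 × e^(−0.2432 × 12.5)
  = 7.227 × 0.04783 = 0.3457 mg/L
(0.3457 mg/L = 0.3457 mcg/mL)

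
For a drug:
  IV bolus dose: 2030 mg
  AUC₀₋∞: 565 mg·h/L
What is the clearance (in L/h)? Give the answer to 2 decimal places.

CL = Dose / AUC = 2030 / 565 = 3.593 L/h

3.59 L/h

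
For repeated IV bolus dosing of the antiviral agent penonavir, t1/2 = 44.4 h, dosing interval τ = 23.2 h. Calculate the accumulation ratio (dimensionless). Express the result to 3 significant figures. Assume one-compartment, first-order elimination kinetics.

3.29

k = ln2 / t½ = 0.693147 / 44.4 = 0.01561 h⁻¹
e^(−kτ) = e^(−0.01561 × 23.2) = 0.6962
Accumulation ratio R = 1 / (1 − e^(−kτ)) = 1 / (1 − 0.6962) = 3.292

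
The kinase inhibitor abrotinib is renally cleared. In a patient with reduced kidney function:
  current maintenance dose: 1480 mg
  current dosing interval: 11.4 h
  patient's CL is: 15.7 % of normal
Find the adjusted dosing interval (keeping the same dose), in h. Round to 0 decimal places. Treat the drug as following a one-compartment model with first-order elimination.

To keep the same average steady-state level, dosing rate must scale with clearance.
CL ratio = 15.7 / 100 = 0.1570
New interval (same dose) = 11.4 / 0.1570 = 72.61 h

73 h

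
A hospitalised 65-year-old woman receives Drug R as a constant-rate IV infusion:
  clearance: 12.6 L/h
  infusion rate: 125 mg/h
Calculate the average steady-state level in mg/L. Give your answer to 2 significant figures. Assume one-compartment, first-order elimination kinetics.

9.9 mg/L

At steady state Css = R₀ / CL = 125 / 12.60 = 9.921 mg/L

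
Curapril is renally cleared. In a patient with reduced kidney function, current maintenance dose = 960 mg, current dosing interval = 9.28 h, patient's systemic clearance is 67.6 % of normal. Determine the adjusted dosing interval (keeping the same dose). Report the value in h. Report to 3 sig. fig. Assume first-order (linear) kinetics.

To keep the same average steady-state level, dosing rate must scale with clearance.
CL ratio = 67.6 / 100 = 0.6760
New interval (same dose) = 9.28 / 0.6760 = 13.73 h

13.7 h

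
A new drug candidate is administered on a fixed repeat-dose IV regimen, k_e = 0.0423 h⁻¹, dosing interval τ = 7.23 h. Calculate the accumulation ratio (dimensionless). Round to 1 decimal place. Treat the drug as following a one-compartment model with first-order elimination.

3.8

e^(−kτ) = e^(−0.04230 × 7.23) = 0.7365
Accumulation ratio R = 1 / (1 − e^(−kτ)) = 1 / (1 − 0.7365) = 3.795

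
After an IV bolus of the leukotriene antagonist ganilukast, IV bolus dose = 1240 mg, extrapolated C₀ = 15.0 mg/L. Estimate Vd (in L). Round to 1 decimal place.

82.7 L

Vd = Dose / C₀ = 1240 / 15.0 = 82.67 L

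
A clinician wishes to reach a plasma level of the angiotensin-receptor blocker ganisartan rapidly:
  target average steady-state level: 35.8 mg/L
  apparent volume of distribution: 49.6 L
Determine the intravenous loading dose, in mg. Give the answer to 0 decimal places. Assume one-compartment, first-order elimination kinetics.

LD = Css × Vd = 35.8 × 49.6 = 1776 mg

1776 mg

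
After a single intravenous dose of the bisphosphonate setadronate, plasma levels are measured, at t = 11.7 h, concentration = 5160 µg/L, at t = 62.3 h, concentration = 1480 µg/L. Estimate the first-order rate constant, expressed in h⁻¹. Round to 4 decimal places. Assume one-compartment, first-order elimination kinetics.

k = ln(C₁/C₂) / (t₂ − t₁) = ln(5160/1480) / (62.3 − 11.7)
  = 1.249 / 50.60 = 0.02468 h⁻¹

0.0247 h⁻¹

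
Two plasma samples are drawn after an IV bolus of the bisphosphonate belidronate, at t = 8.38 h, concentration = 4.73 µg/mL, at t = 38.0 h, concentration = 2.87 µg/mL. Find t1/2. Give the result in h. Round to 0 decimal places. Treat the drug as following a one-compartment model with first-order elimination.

k = ln(C₁/C₂) / (t₂ − t₁) = ln(4.73/2.87) / (38.0 − 8.38)
  = 0.4996 / 29.62 = 0.01687 h⁻¹
t½ = ln2 / k = 0.693147 / 0.01687 = 41.09 h

41 h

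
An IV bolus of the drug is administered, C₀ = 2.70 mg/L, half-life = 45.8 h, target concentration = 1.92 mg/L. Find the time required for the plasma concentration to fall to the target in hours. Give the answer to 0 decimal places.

k = ln2 / t½ = 0.693147 / 45.8 = 0.01513 h⁻¹
t = ln(C₀ / C) / k = ln(2.700 / 1.92) / 0.01513
  = ln(1.406) / 0.01513 = 0.3407 / 0.01513 = 22.52 h

23 h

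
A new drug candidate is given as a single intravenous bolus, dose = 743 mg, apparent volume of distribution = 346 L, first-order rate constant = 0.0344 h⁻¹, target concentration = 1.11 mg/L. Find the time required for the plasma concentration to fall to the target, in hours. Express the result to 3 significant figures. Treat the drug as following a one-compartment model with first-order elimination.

19.2 h

C₀ = Dose / Vd = 743.0 / 346 = 2.147 mg/L
t = ln(C₀ / C) / k = ln(2.147 / 1.11) / 0.03440
  = ln(1.934) / 0.03440 = 0.6596 / 0.03440 = 19.17 h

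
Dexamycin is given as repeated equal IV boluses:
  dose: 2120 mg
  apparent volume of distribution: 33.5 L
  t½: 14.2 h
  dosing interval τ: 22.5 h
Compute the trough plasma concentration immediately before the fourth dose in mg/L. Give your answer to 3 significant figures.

C₀ per dose = Dose / Vd = 2120 / 33.5 = 63.28 mg/L
k = ln2 / t½ = 0.693147 / 14.2 = 0.04881 h⁻¹
Fraction remaining after one interval: r = e^(−kτ) = e^(−0.04881 × 22.5) = 0.3335
Before dose 4, 3 doses have been given (aged 1τ, 2τ, 3τ).
C_trough = C₀ × (r + r² + … + r^3) = C₀ × r(1−r^3)/(1−r)
        = 63.28 × 0.3335 × (1 − 0.03709) / (1 − 0.3335) = 30.49 mg/L

30.5 mg/L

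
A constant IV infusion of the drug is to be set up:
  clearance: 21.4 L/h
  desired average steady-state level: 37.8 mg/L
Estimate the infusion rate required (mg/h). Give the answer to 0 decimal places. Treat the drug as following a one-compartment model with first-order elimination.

At steady state, infusion rate R₀ = Css × CL = 37.8 × 21.40 = 808.9 mg/h

809 mg/h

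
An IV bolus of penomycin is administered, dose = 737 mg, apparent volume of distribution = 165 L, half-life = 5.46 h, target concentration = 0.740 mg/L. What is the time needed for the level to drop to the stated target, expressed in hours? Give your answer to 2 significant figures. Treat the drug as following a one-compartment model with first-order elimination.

C₀ = Dose / Vd = 737.0 / 165 = 4.467 mg/L
k = ln2 / t½ = 0.693147 / 5.46 = 0.1270 h⁻¹
t = ln(C₀ / C) / k = ln(4.467 / 0.740) / 0.1270
  = ln(6.036) / 0.1270 = 1.798 / 0.1270 = 14.16 h

14 h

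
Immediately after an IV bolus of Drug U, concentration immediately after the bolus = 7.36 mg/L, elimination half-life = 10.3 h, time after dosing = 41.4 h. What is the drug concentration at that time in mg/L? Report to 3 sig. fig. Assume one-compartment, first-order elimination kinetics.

k = ln2 / t½ = 0.693147 / 10.3 = 0.06730 h⁻¹
C = C₀ · e^(−k·t) = 7.360 × e^(−0.06730 × 41.4)
  = 7.360 × 0.06165 = 0.4537 mg/L

0.454 mg/L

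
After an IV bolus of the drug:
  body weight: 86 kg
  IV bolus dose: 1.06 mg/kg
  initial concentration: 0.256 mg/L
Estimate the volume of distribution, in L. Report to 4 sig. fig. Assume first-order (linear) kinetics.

Dose = 1.06 × 86 = 91.16 mg
Vd = Dose / C₀ = 91.16 / 0.256 = 356.1 L

356.1 L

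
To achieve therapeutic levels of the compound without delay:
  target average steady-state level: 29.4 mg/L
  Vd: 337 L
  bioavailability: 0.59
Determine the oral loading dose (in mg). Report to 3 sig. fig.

LD = Css × Vd / F = 29.4 × 337 / 0.59 = 16790 mg

16800 mg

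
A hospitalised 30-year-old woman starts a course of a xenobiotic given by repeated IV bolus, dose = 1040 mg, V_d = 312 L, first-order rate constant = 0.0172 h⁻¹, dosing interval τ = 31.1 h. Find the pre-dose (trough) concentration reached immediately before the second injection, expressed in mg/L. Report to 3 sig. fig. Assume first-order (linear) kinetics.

C₀ per dose = Dose / Vd = 1040 / 312 = 3.333 mg/L
Fraction remaining after one interval: r = e^(−kτ) = e^(−0.01720 × 31.1) = 0.5857
Before dose 2, 1 dose has been given (aged 1τ).
C_trough = C₀ × r = 3.333 × 0.5857 = 1.952 mg/L

1.95 mg/L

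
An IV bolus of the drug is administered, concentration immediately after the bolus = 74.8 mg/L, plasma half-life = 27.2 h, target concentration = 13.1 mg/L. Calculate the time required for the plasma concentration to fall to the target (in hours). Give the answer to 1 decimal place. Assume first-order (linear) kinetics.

k = ln2 / t½ = 0.693147 / 27.2 = 0.02548 h⁻¹
t = ln(C₀ / C) / k = ln(74.80 / 13.1) / 0.02548
  = ln(5.710) / 0.02548 = 1.742 / 0.02548 = 68.37 h

68.4 h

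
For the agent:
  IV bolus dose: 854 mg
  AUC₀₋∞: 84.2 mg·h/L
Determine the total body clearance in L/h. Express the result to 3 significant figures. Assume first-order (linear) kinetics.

CL = Dose / AUC = 854 / 84.2 = 10.14 L/h

10.1 L/h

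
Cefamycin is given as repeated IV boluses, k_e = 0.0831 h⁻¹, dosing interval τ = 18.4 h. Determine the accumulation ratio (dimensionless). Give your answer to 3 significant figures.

1.28

e^(−kτ) = e^(−0.08310 × 18.4) = 0.2167
Accumulation ratio R = 1 / (1 − e^(−kτ)) = 1 / (1 − 0.2167) = 1.277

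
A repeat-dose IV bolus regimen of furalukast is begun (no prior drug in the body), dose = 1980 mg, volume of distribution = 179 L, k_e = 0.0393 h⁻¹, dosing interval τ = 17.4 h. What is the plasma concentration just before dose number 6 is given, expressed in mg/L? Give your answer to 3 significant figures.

C₀ per dose = Dose / Vd = 1980 / 179 = 11.06 mg/L
Fraction remaining after one interval: r = e^(−kτ) = e^(−0.03930 × 17.4) = 0.5047
Before dose 6, 5 doses have been given (aged 1τ, 2τ, 3τ, 4τ, 5τ).
C_trough = C₀ × (r + r² + … + r^5) = C₀ × r(1−r^5)/(1−r)
        = 11.06 × 0.5047 × (1 − 0.03275) / (1 − 0.5047) = 10.90 mg/L

10.9 mg/L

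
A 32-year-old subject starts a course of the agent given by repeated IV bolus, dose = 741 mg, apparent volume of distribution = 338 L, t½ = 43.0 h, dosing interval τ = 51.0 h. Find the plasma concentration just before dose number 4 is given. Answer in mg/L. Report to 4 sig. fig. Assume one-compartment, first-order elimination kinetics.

C₀ per dose = Dose / Vd = 741 / 338 = 2.192 mg/L
k = ln2 / t½ = 0.693147 / 43.0 = 0.01612 h⁻¹
Fraction remaining after one interval: r = e^(−kτ) = e^(−0.01612 × 51.0) = 0.4395
Before dose 4, 3 doses have been given (aged 1τ, 2τ, 3τ).
C_trough = C₀ × (r + r² + … + r^3) = C₀ × r(1−r^3)/(1−r)
        = 2.192 × 0.4395 × (1 − 0.08489) / (1 − 0.4395) = 1.573 mg/L

1.573 mg/L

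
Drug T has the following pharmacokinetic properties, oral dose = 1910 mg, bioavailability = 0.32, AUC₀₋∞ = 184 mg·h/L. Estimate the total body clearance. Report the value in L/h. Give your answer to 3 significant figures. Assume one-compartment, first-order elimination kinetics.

CL = F·Dose / AUC = 0.32 × 1910 / 184 = 3.322 L/h

3.32 L/h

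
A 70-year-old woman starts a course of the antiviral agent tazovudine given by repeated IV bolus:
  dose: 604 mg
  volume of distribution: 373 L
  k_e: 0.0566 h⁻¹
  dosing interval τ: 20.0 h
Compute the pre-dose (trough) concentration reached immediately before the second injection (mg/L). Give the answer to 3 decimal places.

0.522 mg/L

C₀ per dose = Dose / Vd = 604 / 373 = 1.619 mg/L
Fraction remaining after one interval: r = e^(−kτ) = e^(−0.05660 × 20.0) = 0.3224
Before dose 2, 1 dose has been given (aged 1τ).
C_trough = C₀ × r = 1.619 × 0.3224 = 0.5220 mg/L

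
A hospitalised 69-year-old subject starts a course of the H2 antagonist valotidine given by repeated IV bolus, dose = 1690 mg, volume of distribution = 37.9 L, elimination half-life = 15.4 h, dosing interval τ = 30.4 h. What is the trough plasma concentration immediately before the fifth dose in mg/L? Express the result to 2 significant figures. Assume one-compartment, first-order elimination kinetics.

C₀ per dose = Dose / Vd = 1690 / 37.9 = 44.59 mg/L
k = ln2 / t½ = 0.693147 / 15.4 = 0.04501 h⁻¹
Fraction remaining after one interval: r = e^(−kτ) = e^(−0.04501 × 30.4) = 0.2545
Before dose 5, 4 doses have been given (aged 1τ, 2τ, 3τ, 4τ).
C_trough = C₀ × (r + r² + … + r^4) = C₀ × r(1−r^4)/(1−r)
        = 44.59 × 0.2545 × (1 − 0.004195) / (1 − 0.2545) = 15.16 mg/L

15 mg/L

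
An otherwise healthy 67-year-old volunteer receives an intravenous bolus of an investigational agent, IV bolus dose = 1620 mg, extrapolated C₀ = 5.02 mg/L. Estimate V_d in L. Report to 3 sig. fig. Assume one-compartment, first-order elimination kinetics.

Vd = Dose / C₀ = 1620 / 5.02 = 322.7 L

323 L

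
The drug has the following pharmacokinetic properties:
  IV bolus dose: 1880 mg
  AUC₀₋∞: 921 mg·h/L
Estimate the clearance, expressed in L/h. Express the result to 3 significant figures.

2.04 L/h

CL = Dose / AUC = 1880 / 921 = 2.041 L/h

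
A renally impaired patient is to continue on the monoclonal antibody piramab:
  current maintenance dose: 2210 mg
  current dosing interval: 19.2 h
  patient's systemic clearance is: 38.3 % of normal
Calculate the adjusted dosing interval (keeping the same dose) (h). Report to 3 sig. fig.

To keep the same average steady-state level, dosing rate must scale with clearance.
CL ratio = 38.3 / 100 = 0.3830
New interval (same dose) = 19.2 / 0.3830 = 50.13 h

50.1 h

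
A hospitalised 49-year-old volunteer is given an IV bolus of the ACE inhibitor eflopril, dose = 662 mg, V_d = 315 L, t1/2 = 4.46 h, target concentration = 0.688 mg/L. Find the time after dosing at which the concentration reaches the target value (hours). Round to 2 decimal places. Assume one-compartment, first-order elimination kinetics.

7.19 h

C₀ = Dose / Vd = 662.0 / 315 = 2.102 mg/L
k = ln2 / t½ = 0.693147 / 4.46 = 0.1554 h⁻¹
t = ln(C₀ / C) / k = ln(2.102 / 0.688) / 0.1554
  = ln(3.055) / 0.1554 = 1.117 / 0.1554 = 7.188 h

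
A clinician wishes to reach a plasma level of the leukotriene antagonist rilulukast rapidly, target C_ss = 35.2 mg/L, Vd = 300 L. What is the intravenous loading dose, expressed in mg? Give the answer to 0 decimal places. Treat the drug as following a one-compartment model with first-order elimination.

10560 mg

LD = Css × Vd = 35.2 × 300 = 10560 mg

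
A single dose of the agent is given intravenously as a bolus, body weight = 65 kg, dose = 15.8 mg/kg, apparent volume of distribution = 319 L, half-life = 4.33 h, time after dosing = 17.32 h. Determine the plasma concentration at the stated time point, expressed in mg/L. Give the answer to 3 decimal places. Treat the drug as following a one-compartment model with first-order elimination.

0.201 mg/L

Total dose = 15.8 × 65 = 1027 mg
C₀ = Dose / Vd = 1027 / 319 = 3.219 mg/L
k = ln2 / t½ = 0.693147 / 4.33 = 0.1601 h⁻¹
t / t½ = 17.32 / 4.33 = 4 half-lives
C = C₀ × (1/2)^4 = 3.219 × 0.06250 = 0.2012 mg/L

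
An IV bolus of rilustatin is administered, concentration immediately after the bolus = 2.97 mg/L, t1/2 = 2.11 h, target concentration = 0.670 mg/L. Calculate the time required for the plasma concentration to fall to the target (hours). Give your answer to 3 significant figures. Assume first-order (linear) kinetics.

k = ln2 / t½ = 0.693147 / 2.11 = 0.3285 h⁻¹
t = ln(C₀ / C) / k = ln(2.970 / 0.670) / 0.3285
  = ln(4.433) / 0.3285 = 1.489 / 0.3285 = 4.533 h

4.53 h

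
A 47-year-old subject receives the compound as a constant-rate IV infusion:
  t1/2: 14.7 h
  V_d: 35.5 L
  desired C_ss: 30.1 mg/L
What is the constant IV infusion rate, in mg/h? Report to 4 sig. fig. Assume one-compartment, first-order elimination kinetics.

50.39 mg/h

k = ln2 / t½ = 0.693147 / 14.7 = 0.04715 h⁻¹
CL = k × Vd = 0.04715 × 35.5 = 1.674 L/h
At steady state, infusion rate R₀ = Css × CL = 30.1 × 1.674 = 50.39 mg/h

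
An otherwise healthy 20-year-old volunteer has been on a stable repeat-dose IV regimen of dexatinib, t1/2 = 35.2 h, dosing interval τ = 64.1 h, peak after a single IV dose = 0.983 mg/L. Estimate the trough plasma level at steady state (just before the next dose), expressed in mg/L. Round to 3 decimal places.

0.388 mg/L

k = ln2 / t½ = 0.693147 / 35.2 = 0.01969 h⁻¹
e^(−kτ) = e^(−0.01969 × 64.1) = 0.2831
Accumulation ratio R = 1 / (1 − e^(−kτ)) = 1 / (1 − 0.2831) = 1.395
Steady-state trough = C₀ × R × e^(−kτ) = 0.983 × 1.395 × 0.2831 = 0.3882 mg/L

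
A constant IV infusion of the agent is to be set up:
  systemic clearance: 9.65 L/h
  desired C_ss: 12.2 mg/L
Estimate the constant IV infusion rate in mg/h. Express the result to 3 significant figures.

118 mg/h

At steady state, infusion rate R₀ = Css × CL = 12.2 × 9.650 = 117.7 mg/h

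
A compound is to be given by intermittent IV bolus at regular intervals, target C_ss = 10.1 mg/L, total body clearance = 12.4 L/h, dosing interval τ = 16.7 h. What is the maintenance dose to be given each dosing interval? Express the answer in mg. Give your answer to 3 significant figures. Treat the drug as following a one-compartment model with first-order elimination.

2090 mg

At steady state, Dose/τ = Css × CL.
Dose = Css × CL × τ = 10.1 × 12.40 × 16.7 = 2092 mg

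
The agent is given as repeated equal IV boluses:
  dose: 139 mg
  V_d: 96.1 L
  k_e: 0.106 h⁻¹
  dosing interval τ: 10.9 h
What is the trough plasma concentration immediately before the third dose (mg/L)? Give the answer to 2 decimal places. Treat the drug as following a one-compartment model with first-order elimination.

0.60 mg/L

C₀ per dose = Dose / Vd = 139 / 96.1 = 1.446 mg/L
Fraction remaining after one interval: r = e^(−kτ) = e^(−0.1060 × 10.9) = 0.3149
Before dose 3, 2 doses have been given (aged 1τ, 2τ).
C_trough = C₀ × (r + r²) = 1.446 × (0.3149 + 0.09916) = 0.5987 mg/L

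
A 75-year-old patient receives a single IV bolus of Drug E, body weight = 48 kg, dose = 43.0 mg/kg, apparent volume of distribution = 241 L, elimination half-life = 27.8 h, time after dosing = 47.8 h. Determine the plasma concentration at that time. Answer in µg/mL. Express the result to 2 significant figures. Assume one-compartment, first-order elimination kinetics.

Total dose = 43.0 × 48 = 2064 mg
C₀ = Dose / Vd = 2064 / 241 = 8.564 mg/L
k = ln2 / t½ = 0.693147 / 27.8 = 0.02493 h⁻¹
C = C₀ · e^(−k·t) = 8.564 × e^(−0.02493 × 47.8)
  = 8.564 × 0.3037 = 2.601 mg/L
(2.601 mg/L = 2.601 µg/mL)

2.6 µg/mL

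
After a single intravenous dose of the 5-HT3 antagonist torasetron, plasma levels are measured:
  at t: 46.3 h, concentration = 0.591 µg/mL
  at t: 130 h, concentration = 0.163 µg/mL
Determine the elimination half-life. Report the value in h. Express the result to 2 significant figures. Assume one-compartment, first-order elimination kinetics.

k = ln(C₁/C₂) / (t₂ − t₁) = ln(0.591/0.163) / (130 − 46.3)
  = 1.288 / 83.70 = 0.01539 h⁻¹
t½ = ln2 / k = 0.693147 / 0.01539 = 45.04 h

45 h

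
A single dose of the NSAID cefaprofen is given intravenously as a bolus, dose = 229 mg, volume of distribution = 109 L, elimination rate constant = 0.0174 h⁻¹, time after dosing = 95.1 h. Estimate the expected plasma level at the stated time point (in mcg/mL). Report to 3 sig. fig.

C₀ = Dose / Vd = 229.0 / 109 = 2.101 mg/L
C = C₀ · e^(−k·t) = 2.101 × e^(−0.01740 × 95.1)
  = 2.101 × 0.1911 = 0.4015 mg/L
(0.4015 mg/L = 0.4015 mcg/mL)

0.402 mcg/mL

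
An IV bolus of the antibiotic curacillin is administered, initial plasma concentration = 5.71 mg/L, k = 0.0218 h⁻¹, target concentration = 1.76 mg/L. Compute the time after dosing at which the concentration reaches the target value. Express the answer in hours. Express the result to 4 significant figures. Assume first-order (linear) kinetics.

53.99 h

t = ln(C₀ / C) / k = ln(5.710 / 1.76) / 0.02180
  = ln(3.244) / 0.02180 = 1.177 / 0.02180 = 53.99 h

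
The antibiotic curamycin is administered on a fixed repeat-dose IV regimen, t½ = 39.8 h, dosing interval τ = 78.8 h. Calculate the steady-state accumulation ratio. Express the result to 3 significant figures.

1.34

k = ln2 / t½ = 0.693147 / 39.8 = 0.01742 h⁻¹
e^(−kτ) = e^(−0.01742 × 78.8) = 0.2534
Accumulation ratio R = 1 / (1 − e^(−kτ)) = 1 / (1 − 0.2534) = 1.339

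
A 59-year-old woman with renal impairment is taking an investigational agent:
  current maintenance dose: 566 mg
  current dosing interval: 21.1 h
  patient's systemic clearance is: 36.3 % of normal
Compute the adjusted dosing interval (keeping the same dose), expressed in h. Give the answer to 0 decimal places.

To keep the same average steady-state level, dosing rate must scale with clearance.
CL ratio = 36.3 / 100 = 0.3630
New interval (same dose) = 21.1 / 0.3630 = 58.13 h

58 h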